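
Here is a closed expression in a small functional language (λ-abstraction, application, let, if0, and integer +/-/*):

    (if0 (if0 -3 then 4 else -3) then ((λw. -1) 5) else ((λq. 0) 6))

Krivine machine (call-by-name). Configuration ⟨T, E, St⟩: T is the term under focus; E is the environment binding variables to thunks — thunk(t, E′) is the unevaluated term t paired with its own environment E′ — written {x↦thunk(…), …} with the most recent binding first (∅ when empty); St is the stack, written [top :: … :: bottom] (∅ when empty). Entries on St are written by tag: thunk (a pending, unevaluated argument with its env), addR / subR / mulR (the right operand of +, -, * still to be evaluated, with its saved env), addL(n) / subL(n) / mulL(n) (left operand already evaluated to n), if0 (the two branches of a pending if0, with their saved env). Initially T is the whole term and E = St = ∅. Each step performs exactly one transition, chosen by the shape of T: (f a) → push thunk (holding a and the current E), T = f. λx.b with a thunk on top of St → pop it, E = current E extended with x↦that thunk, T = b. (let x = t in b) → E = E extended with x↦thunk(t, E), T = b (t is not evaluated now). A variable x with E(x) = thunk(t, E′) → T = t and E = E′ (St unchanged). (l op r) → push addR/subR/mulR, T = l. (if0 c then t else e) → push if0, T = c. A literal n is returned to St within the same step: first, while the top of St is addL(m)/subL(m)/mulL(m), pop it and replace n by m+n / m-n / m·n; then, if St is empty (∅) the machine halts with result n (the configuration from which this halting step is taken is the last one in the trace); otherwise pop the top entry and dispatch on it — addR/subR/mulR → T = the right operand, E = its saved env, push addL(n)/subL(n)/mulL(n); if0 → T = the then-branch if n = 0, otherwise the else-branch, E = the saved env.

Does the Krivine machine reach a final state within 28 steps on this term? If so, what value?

Answer: 0

Derivation:
[0] [T=(if0 (if0 -3 then 4 else -3) then ((λw. -1) 5) else ((λq. 0) 6)) | E=∅ | St=∅]
[1] [T=(if0 -3 then 4 else -3) | E=∅ | St=[if0]]
[2] [T=-3 | E=∅ | St=[if0 :: if0]]
[3] [T=-3 | E=∅ | St=[if0]]
[4] [T=((λq. 0) 6) | E=∅ | St=∅]
[5] [T=(λq. 0) | E=∅ | St=[thunk]]
[6] [T=0 | E={q↦thunk(6, ∅)} | St=∅]
→ final value 0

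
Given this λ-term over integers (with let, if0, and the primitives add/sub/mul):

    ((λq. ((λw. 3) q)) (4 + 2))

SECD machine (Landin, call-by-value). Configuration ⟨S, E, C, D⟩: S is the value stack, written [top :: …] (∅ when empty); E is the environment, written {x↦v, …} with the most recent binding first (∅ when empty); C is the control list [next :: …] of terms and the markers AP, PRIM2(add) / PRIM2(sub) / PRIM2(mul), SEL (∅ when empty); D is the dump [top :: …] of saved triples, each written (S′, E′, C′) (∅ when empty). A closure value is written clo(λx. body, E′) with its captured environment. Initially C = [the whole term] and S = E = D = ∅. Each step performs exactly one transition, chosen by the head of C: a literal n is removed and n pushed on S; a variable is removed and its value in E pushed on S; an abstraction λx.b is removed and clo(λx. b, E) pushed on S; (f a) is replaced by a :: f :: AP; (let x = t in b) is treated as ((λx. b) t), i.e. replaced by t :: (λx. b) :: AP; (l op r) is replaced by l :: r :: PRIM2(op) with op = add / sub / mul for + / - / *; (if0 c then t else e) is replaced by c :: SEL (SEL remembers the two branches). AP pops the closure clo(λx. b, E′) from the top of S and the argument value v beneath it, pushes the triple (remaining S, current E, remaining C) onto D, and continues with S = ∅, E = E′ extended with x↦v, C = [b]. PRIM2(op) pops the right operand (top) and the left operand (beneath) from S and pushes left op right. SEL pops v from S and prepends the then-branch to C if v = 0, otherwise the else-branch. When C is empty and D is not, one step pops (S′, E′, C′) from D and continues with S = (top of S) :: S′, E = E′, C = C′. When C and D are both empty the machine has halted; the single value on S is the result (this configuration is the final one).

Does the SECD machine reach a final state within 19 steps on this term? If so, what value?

[0] [S=∅ | E=∅ | C=[((λq. ((λw. 3) q)) (4 + 2))] | D=∅]
[1] [S=∅ | E=∅ | C=[(4 + 2) :: (λq. ((λw. 3) q)) :: AP] | D=∅]
[2] [S=∅ | E=∅ | C=[4 :: 2 :: PRIM2(add) :: (λq. ((λw. 3) q)) :: AP] | D=∅]
[3] [S=[4] | E=∅ | C=[2 :: PRIM2(add) :: (λq. ((λw. 3) q)) :: AP] | D=∅]
[4] [S=[2 :: 4] | E=∅ | C=[PRIM2(add) :: (λq. ((λw. 3) q)) :: AP] | D=∅]
[5] [S=[6] | E=∅ | C=[(λq. ((λw. 3) q)) :: AP] | D=∅]
[6] [S=[clo(λq. ((λw. 3) q), ∅) :: 6] | E=∅ | C=[AP] | D=∅]
[7] [S=∅ | E={q↦6} | C=[((λw. 3) q)] | D=[(∅, ∅, ∅)]]
[8] [S=∅ | E={q↦6} | C=[q :: (λw. 3) :: AP] | D=[(∅, ∅, ∅)]]
[9] [S=[6] | E={q↦6} | C=[(λw. 3) :: AP] | D=[(∅, ∅, ∅)]]
[10] [S=[clo(λw. 3, {q↦6}) :: 6] | E={q↦6} | C=[AP] | D=[(∅, ∅, ∅)]]
[11] [S=∅ | E={w↦6, q↦6} | C=[3] | D=[(∅, {q↦6}, ∅) :: (∅, ∅, ∅)]]
[12] [S=[3] | E={w↦6, q↦6} | C=∅ | D=[(∅, {q↦6}, ∅) :: (∅, ∅, ∅)]]
[13] [S=[3] | E={q↦6} | C=∅ | D=[(∅, ∅, ∅)]]
[14] [S=[3] | E=∅ | C=∅ | D=∅]
→ final value 3

Answer: 3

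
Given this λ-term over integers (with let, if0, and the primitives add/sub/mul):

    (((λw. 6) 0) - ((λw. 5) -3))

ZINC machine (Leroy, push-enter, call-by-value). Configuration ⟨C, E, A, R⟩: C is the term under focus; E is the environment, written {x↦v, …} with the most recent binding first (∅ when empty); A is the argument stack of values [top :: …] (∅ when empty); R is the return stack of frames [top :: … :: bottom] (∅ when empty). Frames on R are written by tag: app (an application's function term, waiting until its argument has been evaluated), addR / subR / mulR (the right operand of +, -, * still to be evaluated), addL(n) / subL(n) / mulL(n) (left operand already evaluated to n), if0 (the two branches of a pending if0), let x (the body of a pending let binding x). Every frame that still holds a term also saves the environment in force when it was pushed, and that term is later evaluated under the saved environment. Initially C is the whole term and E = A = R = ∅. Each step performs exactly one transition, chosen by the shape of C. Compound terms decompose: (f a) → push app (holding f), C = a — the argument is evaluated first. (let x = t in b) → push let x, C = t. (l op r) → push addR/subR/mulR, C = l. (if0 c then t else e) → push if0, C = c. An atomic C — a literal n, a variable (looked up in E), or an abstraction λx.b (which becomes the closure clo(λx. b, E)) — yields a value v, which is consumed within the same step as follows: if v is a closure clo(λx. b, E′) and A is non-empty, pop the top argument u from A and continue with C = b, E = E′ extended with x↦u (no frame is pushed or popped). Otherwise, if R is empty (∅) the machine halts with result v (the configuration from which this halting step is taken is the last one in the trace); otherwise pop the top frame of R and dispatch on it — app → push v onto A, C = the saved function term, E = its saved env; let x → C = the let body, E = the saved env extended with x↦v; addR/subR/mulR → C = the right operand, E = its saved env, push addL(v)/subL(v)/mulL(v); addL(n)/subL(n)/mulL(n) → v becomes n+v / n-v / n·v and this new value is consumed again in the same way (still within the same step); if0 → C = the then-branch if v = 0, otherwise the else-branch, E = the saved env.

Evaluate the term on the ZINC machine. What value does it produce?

Answer: 1

Derivation:
[0] [C=(((λw. 6) 0) - ((λw. 5) -3)) | E=∅ | A=∅ | R=∅]
[1] [C=((λw. 6) 0) | E=∅ | A=∅ | R=[subR]]
[2] [C=0 | E=∅ | A=∅ | R=[app :: subR]]
[3] [C=(λw. 6) | E=∅ | A=[0] | R=[subR]]
[4] [C=6 | E={w↦0} | A=∅ | R=[subR]]
[5] [C=((λw. 5) -3) | E=∅ | A=∅ | R=[subL(6)]]
[6] [C=-3 | E=∅ | A=∅ | R=[app :: subL(6)]]
[7] [C=(λw. 5) | E=∅ | A=[-3] | R=[subL(6)]]
[8] [C=5 | E={w↦-3} | A=∅ | R=[subL(6)]]
→ final value 1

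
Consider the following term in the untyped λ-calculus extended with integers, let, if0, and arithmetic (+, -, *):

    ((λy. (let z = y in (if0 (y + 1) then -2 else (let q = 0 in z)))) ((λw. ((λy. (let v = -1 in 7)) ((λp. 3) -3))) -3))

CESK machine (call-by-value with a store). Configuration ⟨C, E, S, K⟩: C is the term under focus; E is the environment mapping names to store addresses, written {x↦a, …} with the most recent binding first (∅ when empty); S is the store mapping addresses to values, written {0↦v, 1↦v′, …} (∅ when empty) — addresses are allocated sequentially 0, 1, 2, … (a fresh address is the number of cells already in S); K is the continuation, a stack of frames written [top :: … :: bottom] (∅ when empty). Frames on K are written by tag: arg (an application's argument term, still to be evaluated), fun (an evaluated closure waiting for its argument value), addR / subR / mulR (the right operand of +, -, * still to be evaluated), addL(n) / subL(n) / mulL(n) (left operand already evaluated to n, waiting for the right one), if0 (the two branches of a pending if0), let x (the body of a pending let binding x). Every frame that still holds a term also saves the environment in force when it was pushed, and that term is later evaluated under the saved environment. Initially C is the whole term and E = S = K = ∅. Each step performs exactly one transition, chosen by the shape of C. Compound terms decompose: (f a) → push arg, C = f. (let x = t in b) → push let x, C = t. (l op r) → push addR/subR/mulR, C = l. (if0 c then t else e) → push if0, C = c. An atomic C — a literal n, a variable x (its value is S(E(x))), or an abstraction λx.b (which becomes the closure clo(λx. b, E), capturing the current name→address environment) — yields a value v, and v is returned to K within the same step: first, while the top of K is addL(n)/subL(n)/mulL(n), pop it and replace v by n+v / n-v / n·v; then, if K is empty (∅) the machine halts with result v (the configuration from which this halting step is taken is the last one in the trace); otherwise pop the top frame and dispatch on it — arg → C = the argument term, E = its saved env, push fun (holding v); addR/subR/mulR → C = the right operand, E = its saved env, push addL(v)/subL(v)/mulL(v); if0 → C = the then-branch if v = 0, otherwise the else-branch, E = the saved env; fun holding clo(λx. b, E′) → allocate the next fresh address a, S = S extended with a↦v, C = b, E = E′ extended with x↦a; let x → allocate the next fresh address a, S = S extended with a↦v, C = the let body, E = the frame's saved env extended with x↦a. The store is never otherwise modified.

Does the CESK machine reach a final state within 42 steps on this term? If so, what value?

0. [C=((λy. (let z = y in (if0 (y + 1) then -2 else (let q = 0 in z)))) ((λw. ((λy. (let v = -1 in 7)) ((λp. 3) -3))) -3)) | E=∅ | S=∅ | K=∅]
1. [C=(λy. (let z = y in (if0 (y + 1) then -2 else (let q = 0 in z)))) | E=∅ | S=∅ | K=[arg]]
2. [C=((λw. ((λy. (let v = -1 in 7)) ((λp. 3) -3))) -3) | E=∅ | S=∅ | K=[fun]]
3. [C=(λw. ((λy. (let v = -1 in 7)) ((λp. 3) -3))) | E=∅ | S=∅ | K=[arg :: fun]]
4. [C=-3 | E=∅ | S=∅ | K=[fun :: fun]]
5. [C=((λy. (let v = -1 in 7)) ((λp. 3) -3)) | E={w↦0} | S={0↦-3} | K=[fun]]
6. [C=(λy. (let v = -1 in 7)) | E={w↦0} | S={0↦-3} | K=[arg :: fun]]
7. [C=((λp. 3) -3) | E={w↦0} | S={0↦-3} | K=[fun :: fun]]
8. [C=(λp. 3) | E={w↦0} | S={0↦-3} | K=[arg :: fun :: fun]]
9. [C=-3 | E={w↦0} | S={0↦-3} | K=[fun :: fun :: fun]]
10. [C=3 | E={p↦1, w↦0} | S={0↦-3, 1↦-3} | K=[fun :: fun]]
11. [C=(let v = -1 in 7) | E={y↦2, w↦0} | S={0↦-3, 1↦-3, 2↦3} | K=[fun]]
12. [C=-1 | E={y↦2, w↦0} | S={0↦-3, 1↦-3, 2↦3} | K=[let v :: fun]]
13. [C=7 | E={v↦3, y↦2, w↦0} | S={0↦-3, 1↦-3, 2↦3, 3↦-1} | K=[fun]]
14. [C=(let z = y in (if0 (y + 1) then -2 else (let q = 0 in z))) | E={y↦4} | S={0↦-3, 1↦-3, 2↦3, 3↦-1, 4↦7} | K=∅]
15. [C=y | E={y↦4} | S={0↦-3, 1↦-3, 2↦3, 3↦-1, 4↦7} | K=[let z]]
16. [C=(if0 (y + 1) then -2 else (let q = 0 in z)) | E={z↦5, y↦4} | S={0↦-3, 1↦-3, 2↦3, 3↦-1, 4↦7, 5↦7} | K=∅]
17. [C=(y + 1) | E={z↦5, y↦4} | S={0↦-3, 1↦-3, 2↦3, 3↦-1, 4↦7, 5↦7} | K=[if0]]
18. [C=y | E={z↦5, y↦4} | S={0↦-3, 1↦-3, 2↦3, 3↦-1, 4↦7, 5↦7} | K=[addR :: if0]]
19. [C=1 | E={z↦5, y↦4} | S={0↦-3, 1↦-3, 2↦3, 3↦-1, 4↦7, 5↦7} | K=[addL(7) :: if0]]
20. [C=(let q = 0 in z) | E={z↦5, y↦4} | S={0↦-3, 1↦-3, 2↦3, 3↦-1, 4↦7, 5↦7} | K=∅]
21. [C=0 | E={z↦5, y↦4} | S={0↦-3, 1↦-3, 2↦3, 3↦-1, 4↦7, 5↦7} | K=[let q]]
22. [C=z | E={q↦6, z↦5, y↦4} | S={0↦-3, 1↦-3, 2↦3, 3↦-1, 4↦7, 5↦7, 6↦0} | K=∅]
→ final value 7

Answer: 7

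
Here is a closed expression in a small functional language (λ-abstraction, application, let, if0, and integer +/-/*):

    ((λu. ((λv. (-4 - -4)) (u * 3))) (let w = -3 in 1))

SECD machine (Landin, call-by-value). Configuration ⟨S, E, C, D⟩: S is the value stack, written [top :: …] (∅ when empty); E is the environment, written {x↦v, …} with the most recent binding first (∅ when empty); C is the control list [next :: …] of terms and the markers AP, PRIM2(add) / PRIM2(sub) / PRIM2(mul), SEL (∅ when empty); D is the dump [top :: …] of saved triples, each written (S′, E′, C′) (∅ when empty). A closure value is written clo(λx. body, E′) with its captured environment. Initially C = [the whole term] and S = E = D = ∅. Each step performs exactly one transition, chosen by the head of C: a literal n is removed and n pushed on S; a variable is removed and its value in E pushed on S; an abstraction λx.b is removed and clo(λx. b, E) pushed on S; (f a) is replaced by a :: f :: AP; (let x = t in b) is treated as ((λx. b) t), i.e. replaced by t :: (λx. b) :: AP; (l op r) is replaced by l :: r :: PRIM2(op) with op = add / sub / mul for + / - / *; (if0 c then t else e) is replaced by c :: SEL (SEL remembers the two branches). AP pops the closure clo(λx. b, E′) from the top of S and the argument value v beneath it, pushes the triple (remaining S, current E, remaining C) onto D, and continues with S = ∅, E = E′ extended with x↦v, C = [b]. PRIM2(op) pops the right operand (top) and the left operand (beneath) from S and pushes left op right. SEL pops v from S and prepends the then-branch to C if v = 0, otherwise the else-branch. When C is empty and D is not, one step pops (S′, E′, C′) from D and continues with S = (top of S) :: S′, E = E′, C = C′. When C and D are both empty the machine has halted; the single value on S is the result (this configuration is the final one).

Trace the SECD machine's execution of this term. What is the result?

Answer: 0

Machine steps:
step 0: [S=∅ | E=∅ | C=[((λu. ((λv. (-4 - -4)) (u * 3))) (let w = -3 in 1))] | D=∅]
step 1: [S=∅ | E=∅ | C=[(let w = -3 in 1) :: (λu. ((λv. (-4 - -4)) (u * 3))) :: AP] | D=∅]
step 2: [S=∅ | E=∅ | C=[-3 :: (λw. 1) :: AP :: (λu. ((λv. (-4 - -4)) (u * 3))) :: AP] | D=∅]
step 3: [S=[-3] | E=∅ | C=[(λw. 1) :: AP :: (λu. ((λv. (-4 - -4)) (u * 3))) :: AP] | D=∅]
step 4: [S=[clo(λw. 1, ∅) :: -3] | E=∅ | C=[AP :: (λu. ((λv. (-4 - -4)) (u * 3))) :: AP] | D=∅]
step 5: [S=∅ | E={w↦-3} | C=[1] | D=[(∅, ∅, [(λu. ((λv. (-4 - -4)) (u * 3))) :: AP])]]
step 6: [S=[1] | E={w↦-3} | C=∅ | D=[(∅, ∅, [(λu. ((λv. (-4 - -4)) (u * 3))) :: AP])]]
step 7: [S=[1] | E=∅ | C=[(λu. ((λv. (-4 - -4)) (u * 3))) :: AP] | D=∅]
step 8: [S=[clo(λu. ((λv. (-4 - -4)) (u * 3)), ∅) :: 1] | E=∅ | C=[AP] | D=∅]
step 9: [S=∅ | E={u↦1} | C=[((λv. (-4 - -4)) (u * 3))] | D=[(∅, ∅, ∅)]]
step 10: [S=∅ | E={u↦1} | C=[(u * 3) :: (λv. (-4 - -4)) :: AP] | D=[(∅, ∅, ∅)]]
step 11: [S=∅ | E={u↦1} | C=[u :: 3 :: PRIM2(mul) :: (λv. (-4 - -4)) :: AP] | D=[(∅, ∅, ∅)]]
step 12: [S=[1] | E={u↦1} | C=[3 :: PRIM2(mul) :: (λv. (-4 - -4)) :: AP] | D=[(∅, ∅, ∅)]]
step 13: [S=[3 :: 1] | E={u↦1} | C=[PRIM2(mul) :: (λv. (-4 - -4)) :: AP] | D=[(∅, ∅, ∅)]]
step 14: [S=[3] | E={u↦1} | C=[(λv. (-4 - -4)) :: AP] | D=[(∅, ∅, ∅)]]
step 15: [S=[clo(λv. (-4 - -4), {u↦1}) :: 3] | E={u↦1} | C=[AP] | D=[(∅, ∅, ∅)]]
step 16: [S=∅ | E={v↦3, u↦1} | C=[(-4 - -4)] | D=[(∅, {u↦1}, ∅) :: (∅, ∅, ∅)]]
step 17: [S=∅ | E={v↦3, u↦1} | C=[-4 :: -4 :: PRIM2(sub)] | D=[(∅, {u↦1}, ∅) :: (∅, ∅, ∅)]]
step 18: [S=[-4] | E={v↦3, u↦1} | C=[-4 :: PRIM2(sub)] | D=[(∅, {u↦1}, ∅) :: (∅, ∅, ∅)]]
step 19: [S=[-4 :: -4] | E={v↦3, u↦1} | C=[PRIM2(sub)] | D=[(∅, {u↦1}, ∅) :: (∅, ∅, ∅)]]
step 20: [S=[0] | E={v↦3, u↦1} | C=∅ | D=[(∅, {u↦1}, ∅) :: (∅, ∅, ∅)]]
step 21: [S=[0] | E={u↦1} | C=∅ | D=[(∅, ∅, ∅)]]
step 22: [S=[0] | E=∅ | C=∅ | D=∅]
→ final value 0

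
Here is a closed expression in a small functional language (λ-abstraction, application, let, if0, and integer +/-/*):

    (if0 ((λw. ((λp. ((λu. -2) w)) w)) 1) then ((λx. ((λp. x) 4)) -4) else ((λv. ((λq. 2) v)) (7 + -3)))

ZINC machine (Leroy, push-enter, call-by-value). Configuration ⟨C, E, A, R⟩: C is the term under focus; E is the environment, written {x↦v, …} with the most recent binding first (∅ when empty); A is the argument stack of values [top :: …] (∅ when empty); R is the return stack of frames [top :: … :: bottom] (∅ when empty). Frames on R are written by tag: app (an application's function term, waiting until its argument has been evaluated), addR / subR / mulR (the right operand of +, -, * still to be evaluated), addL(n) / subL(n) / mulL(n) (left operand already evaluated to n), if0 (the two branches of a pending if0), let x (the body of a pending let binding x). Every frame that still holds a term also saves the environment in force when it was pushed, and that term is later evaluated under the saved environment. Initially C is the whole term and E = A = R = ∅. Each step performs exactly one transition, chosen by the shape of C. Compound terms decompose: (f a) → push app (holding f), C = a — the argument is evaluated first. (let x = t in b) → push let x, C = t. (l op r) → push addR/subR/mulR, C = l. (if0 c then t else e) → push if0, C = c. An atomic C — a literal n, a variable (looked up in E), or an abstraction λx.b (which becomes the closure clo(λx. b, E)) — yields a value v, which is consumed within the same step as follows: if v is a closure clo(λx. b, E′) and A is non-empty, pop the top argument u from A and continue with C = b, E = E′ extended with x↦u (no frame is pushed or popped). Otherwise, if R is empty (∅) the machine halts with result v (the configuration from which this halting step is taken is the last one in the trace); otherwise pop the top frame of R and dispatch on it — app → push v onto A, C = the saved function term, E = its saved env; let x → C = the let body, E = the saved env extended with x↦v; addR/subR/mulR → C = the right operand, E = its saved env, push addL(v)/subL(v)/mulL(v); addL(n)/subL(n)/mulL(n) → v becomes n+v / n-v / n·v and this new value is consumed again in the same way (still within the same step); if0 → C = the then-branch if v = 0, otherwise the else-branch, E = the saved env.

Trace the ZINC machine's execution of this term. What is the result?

Answer: 2

Execution trace:
t=0: <C=(if0 ((λw. ((λp. ((λu. -2) w)) w)) 1) then ((λx. ((λp. x) 4)) -4) else ((λv. ((λq. 2) v)) (7 + -3))), E=∅, A=∅, R=∅>
t=1: <C=((λw. ((λp. ((λu. -2) w)) w)) 1), E=∅, A=∅, R=[if0]>
t=2: <C=1, E=∅, A=∅, R=[app :: if0]>
t=3: <C=(λw. ((λp. ((λu. -2) w)) w)), E=∅, A=[1], R=[if0]>
t=4: <C=((λp. ((λu. -2) w)) w), E={w↦1}, A=∅, R=[if0]>
t=5: <C=w, E={w↦1}, A=∅, R=[app :: if0]>
t=6: <C=(λp. ((λu. -2) w)), E={w↦1}, A=[1], R=[if0]>
t=7: <C=((λu. -2) w), E={p↦1, w↦1}, A=∅, R=[if0]>
t=8: <C=w, E={p↦1, w↦1}, A=∅, R=[app :: if0]>
t=9: <C=(λu. -2), E={p↦1, w↦1}, A=[1], R=[if0]>
t=10: <C=-2, E={u↦1, p↦1, w↦1}, A=∅, R=[if0]>
t=11: <C=((λv. ((λq. 2) v)) (7 + -3)), E=∅, A=∅, R=∅>
t=12: <C=(7 + -3), E=∅, A=∅, R=[app]>
t=13: <C=7, E=∅, A=∅, R=[addR :: app]>
t=14: <C=-3, E=∅, A=∅, R=[addL(7) :: app]>
t=15: <C=(λv. ((λq. 2) v)), E=∅, A=[4], R=∅>
t=16: <C=((λq. 2) v), E={v↦4}, A=∅, R=∅>
t=17: <C=v, E={v↦4}, A=∅, R=[app]>
t=18: <C=(λq. 2), E={v↦4}, A=[4], R=∅>
t=19: <C=2, E={q↦4, v↦4}, A=∅, R=∅>
→ final value 2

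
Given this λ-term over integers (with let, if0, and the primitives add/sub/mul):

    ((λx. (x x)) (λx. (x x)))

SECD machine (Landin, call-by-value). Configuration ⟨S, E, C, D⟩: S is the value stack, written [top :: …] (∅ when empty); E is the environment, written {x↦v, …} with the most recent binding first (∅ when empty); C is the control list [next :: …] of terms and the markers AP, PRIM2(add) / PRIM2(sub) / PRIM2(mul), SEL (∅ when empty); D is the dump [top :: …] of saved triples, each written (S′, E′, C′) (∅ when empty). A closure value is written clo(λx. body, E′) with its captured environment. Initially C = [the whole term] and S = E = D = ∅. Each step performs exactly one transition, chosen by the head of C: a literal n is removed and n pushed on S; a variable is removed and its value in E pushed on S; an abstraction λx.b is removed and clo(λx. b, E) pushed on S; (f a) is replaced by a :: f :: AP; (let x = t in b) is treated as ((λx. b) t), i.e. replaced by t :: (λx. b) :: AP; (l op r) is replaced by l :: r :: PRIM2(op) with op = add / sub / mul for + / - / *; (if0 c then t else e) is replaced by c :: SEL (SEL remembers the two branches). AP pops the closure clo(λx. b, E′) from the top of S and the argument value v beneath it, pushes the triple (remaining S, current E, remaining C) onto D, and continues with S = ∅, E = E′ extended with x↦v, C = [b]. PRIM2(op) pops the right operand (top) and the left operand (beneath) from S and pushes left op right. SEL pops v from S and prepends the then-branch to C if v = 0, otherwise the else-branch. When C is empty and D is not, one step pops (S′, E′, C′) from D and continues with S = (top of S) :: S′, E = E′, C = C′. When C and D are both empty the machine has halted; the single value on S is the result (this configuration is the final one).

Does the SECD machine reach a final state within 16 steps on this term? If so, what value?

t=0: ⟨S=∅; E=∅; C=[((λx. (x x)) (λx. (x x)))]; D=∅⟩
t=1: ⟨S=∅; E=∅; C=[(λx. (x x)) :: (λx. (x x)) :: AP]; D=∅⟩
t=2: ⟨S=[clo(λx. (x x), ∅)]; E=∅; C=[(λx. (x x)) :: AP]; D=∅⟩
t=3: ⟨S=[clo(λx. (x x), ∅) :: clo(λx. (x x), ∅)]; E=∅; C=[AP]; D=∅⟩
t=4: ⟨S=∅; E={x↦clo(λx. (x x), ∅)}; C=[(x x)]; D=[(∅, ∅, ∅)]⟩
t=5: ⟨S=∅; E={x↦clo(λx. (x x), ∅)}; C=[x :: x :: AP]; D=[(∅, ∅, ∅)]⟩
t=6: ⟨S=[clo(λx. (x x), ∅)]; E={x↦clo(λx. (x x), ∅)}; C=[x :: AP]; D=[(∅, ∅, ∅)]⟩
t=7: ⟨S=[clo(λx. (x x), ∅) :: clo(λx. (x x), ∅)]; E={x↦clo(λx. (x x), ∅)}; C=[AP]; D=[(∅, ∅, ∅)]⟩
t=8: ⟨S=∅; E={x↦clo(λx. (x x), ∅)}; C=[(x x)]; D=[(∅, {x↦clo(λx. (x x), ∅)}, ∅) :: (∅, ∅, ∅)]⟩
t=9: ⟨S=∅; E={x↦clo(λx. (x x), ∅)}; C=[x :: x :: AP]; D=[(∅, {x↦clo(λx. (x x), ∅)}, ∅) :: (∅, ∅, ∅)]⟩
t=10: ⟨S=[clo(λx. (x x), ∅)]; E={x↦clo(λx. (x x), ∅)}; C=[x :: AP]; D=[(∅, {x↦clo(λx. (x x), ∅)}, ∅) :: (∅, ∅, ∅)]⟩
t=11: ⟨S=[clo(λx. (x x), ∅) :: clo(λx. (x x), ∅)]; E={x↦clo(λx. (x x), ∅)}; C=[AP]; D=[(∅, {x↦clo(λx. (x x), ∅)}, ∅) :: (∅, ∅, ∅)]⟩
t=12: ⟨S=∅; E={x↦clo(λx. (x x), ∅)}; C=[(x x)]; D=[(∅, {x↦clo(λx. (x x), ∅)}, ∅) :: (∅, {x↦clo(λx. (x x), ∅)}, ∅) :: (∅, ∅, ∅)]⟩
t=13: ⟨S=∅; E={x↦clo(λx. (x x), ∅)}; C=[x :: x :: AP]; D=[(∅, {x↦clo(λx. (x x), ∅)}, ∅) :: (∅, {x↦clo(λx. (x x), ∅)}, ∅) :: (∅, ∅, ∅)]⟩
t=14: ⟨S=[clo(λx. (x x), ∅)]; E={x↦clo(λx. (x x), ∅)}; C=[x :: AP]; D=[(∅, {x↦clo(λx. (x x), ∅)}, ∅) :: (∅, {x↦clo(λx. (x x), ∅)}, ∅) :: (∅, ∅, ∅)]⟩
t=15: ⟨S=[clo(λx. (x x), ∅) :: clo(λx. (x x), ∅)]; E={x↦clo(λx. (x x), ∅)}; C=[AP]; D=[(∅, {x↦clo(λx. (x x), ∅)}, ∅) :: (∅, {x↦clo(λx. (x x), ∅)}, ∅) :: (∅, ∅, ∅)]⟩
t=16: ⟨S=∅; E={x↦clo(λx. (x x), ∅)}; C=[(x x)]; D=[(∅, {x↦clo(λx. (x x), ∅)}, ∅) :: (∅, {x↦clo(λx. (x x), ∅)}, ∅) :: (∅, {x↦clo(λx. (x x), ∅)}, ∅) :: (∅, ∅, ∅)]⟩
→ 16 transitions taken and the configuration is still not final: no result within 16 steps

Answer: DIVERGES (no final state within 16 steps)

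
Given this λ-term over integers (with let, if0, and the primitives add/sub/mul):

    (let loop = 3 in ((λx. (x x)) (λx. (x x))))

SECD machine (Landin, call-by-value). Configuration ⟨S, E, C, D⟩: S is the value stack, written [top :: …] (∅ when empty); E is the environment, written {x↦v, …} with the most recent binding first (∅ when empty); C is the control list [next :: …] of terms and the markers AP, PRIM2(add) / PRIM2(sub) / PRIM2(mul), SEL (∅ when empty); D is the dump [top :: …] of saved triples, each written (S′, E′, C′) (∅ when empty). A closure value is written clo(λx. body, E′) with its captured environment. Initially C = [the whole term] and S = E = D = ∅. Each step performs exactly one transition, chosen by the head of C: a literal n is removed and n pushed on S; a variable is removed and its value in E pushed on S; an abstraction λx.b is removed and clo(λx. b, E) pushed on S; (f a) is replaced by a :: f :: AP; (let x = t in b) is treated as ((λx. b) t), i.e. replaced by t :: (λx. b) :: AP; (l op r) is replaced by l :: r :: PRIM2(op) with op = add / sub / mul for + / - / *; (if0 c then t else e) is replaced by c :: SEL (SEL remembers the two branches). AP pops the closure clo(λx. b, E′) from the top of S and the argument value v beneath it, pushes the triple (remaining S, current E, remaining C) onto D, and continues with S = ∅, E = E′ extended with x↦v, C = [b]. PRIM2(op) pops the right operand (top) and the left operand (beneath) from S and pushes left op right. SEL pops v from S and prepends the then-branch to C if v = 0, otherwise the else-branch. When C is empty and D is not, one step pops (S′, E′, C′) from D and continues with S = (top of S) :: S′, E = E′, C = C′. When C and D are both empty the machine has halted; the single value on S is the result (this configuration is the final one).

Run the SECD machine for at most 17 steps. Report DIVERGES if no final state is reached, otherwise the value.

[0] ⟨S=∅; E=∅; C=[(let loop = 3 in ((λx. (x x)) (λx. (x x))))]; D=∅⟩
[1] ⟨S=∅; E=∅; C=[3 :: (λloop. ((λx. (x x)) (λx. (x x)))) :: AP]; D=∅⟩
[2] ⟨S=[3]; E=∅; C=[(λloop. ((λx. (x x)) (λx. (x x)))) :: AP]; D=∅⟩
[3] ⟨S=[clo(λloop. ((λx. (x x)) (λx. (x x))), ∅) :: 3]; E=∅; C=[AP]; D=∅⟩
[4] ⟨S=∅; E={loop↦3}; C=[((λx. (x x)) (λx. (x x)))]; D=[(∅, ∅, ∅)]⟩
[5] ⟨S=∅; E={loop↦3}; C=[(λx. (x x)) :: (λx. (x x)) :: AP]; D=[(∅, ∅, ∅)]⟩
[6] ⟨S=[clo(λx. (x x), {loop↦3})]; E={loop↦3}; C=[(λx. (x x)) :: AP]; D=[(∅, ∅, ∅)]⟩
[7] ⟨S=[clo(λx. (x x), {loop↦3}) :: clo(λx. (x x), {loop↦3})]; E={loop↦3}; C=[AP]; D=[(∅, ∅, ∅)]⟩
[8] ⟨S=∅; E={x↦clo(λx. (x x), {loop↦3}), loop↦3}; C=[(x x)]; D=[(∅, {loop↦3}, ∅) :: (∅, ∅, ∅)]⟩
[9] ⟨S=∅; E={x↦clo(λx. (x x), {loop↦3}), loop↦3}; C=[x :: x :: AP]; D=[(∅, {loop↦3}, ∅) :: (∅, ∅, ∅)]⟩
[10] ⟨S=[clo(λx. (x x), {loop↦3})]; E={x↦clo(λx. (x x), {loop↦3}), loop↦3}; C=[x :: AP]; D=[(∅, {loop↦3}, ∅) :: (∅, ∅, ∅)]⟩
[11] ⟨S=[clo(λx. (x x), {loop↦3}) :: clo(λx. (x x), {loop↦3})]; E={x↦clo(λx. (x x), {loop↦3}), loop↦3}; C=[AP]; D=[(∅, {loop↦3}, ∅) :: (∅, ∅, ∅)]⟩
[12] ⟨S=∅; E={x↦clo(λx. (x x), {loop↦3}), loop↦3}; C=[(x x)]; D=[(∅, {x↦clo(λx. (x x), {loop↦3}), loop↦3}, ∅) :: (∅, {loop↦3}, ∅) :: (∅, ∅, ∅)]⟩
[13] ⟨S=∅; E={x↦clo(λx. (x x), {loop↦3}), loop↦3}; C=[x :: x :: AP]; D=[(∅, {x↦clo(λx. (x x), {loop↦3}), loop↦3}, ∅) :: (∅, {loop↦3}, ∅) :: (∅, ∅, ∅)]⟩
[14] ⟨S=[clo(λx. (x x), {loop↦3})]; E={x↦clo(λx. (x x), {loop↦3}), loop↦3}; C=[x :: AP]; D=[(∅, {x↦clo(λx. (x x), {loop↦3}), loop↦3}, ∅) :: (∅, {loop↦3}, ∅) :: (∅, ∅, ∅)]⟩
[15] ⟨S=[clo(λx. (x x), {loop↦3}) :: clo(λx. (x x), {loop↦3})]; E={x↦clo(λx. (x x), {loop↦3}), loop↦3}; C=[AP]; D=[(∅, {x↦clo(λx. (x x), {loop↦3}), loop↦3}, ∅) :: (∅, {loop↦3}, ∅) :: (∅, ∅, ∅)]⟩
[16] ⟨S=∅; E={x↦clo(λx. (x x), {loop↦3}), loop↦3}; C=[(x x)]; D=[(∅, {x↦clo(λx. (x x), {loop↦3}), loop↦3}, ∅) :: (∅, {x↦clo(λx. (x x), {loop↦3}), loop↦3}, ∅) :: (∅, {loop↦3}, ∅) :: (∅, ∅, ∅)]⟩
[17] ⟨S=∅; E={x↦clo(λx. (x x), {loop↦3}), loop↦3}; C=[x :: x :: AP]; D=[(∅, {x↦clo(λx. (x x), {loop↦3}), loop↦3}, ∅) :: (∅, {x↦clo(λx. (x x), {loop↦3}), loop↦3}, ∅) :: (∅, {loop↦3}, ∅) :: (∅, ∅, ∅)]⟩
→ 17 transitions taken and the configuration is still not final: no result within 17 steps

Answer: DIVERGES (no final state within 17 steps)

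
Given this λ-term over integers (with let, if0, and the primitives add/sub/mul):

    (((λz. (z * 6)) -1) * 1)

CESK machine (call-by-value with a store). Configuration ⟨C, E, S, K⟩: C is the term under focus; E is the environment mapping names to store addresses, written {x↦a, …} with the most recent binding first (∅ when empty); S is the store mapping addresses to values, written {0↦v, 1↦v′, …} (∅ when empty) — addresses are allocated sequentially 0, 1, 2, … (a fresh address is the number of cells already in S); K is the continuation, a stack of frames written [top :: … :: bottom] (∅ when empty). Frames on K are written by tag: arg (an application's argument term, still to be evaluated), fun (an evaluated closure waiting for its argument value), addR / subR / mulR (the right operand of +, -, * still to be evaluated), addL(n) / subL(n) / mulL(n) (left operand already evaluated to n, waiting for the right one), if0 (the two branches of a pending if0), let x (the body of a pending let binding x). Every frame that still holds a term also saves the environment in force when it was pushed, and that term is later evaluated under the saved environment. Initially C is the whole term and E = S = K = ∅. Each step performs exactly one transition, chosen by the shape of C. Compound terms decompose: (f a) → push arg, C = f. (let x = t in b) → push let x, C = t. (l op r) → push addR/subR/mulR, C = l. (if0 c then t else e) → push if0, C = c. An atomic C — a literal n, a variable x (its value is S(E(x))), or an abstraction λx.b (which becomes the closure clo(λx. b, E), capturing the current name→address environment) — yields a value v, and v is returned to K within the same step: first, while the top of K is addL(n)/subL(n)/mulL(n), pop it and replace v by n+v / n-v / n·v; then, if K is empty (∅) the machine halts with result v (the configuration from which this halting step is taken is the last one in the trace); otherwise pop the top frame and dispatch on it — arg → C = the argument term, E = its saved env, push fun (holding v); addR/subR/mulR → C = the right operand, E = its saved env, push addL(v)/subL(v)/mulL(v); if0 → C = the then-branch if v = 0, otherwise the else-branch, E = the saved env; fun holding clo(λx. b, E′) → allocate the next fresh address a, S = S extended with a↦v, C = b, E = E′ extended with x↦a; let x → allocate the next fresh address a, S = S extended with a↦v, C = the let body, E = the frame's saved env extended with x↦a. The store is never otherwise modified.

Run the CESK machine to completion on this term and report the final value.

0. <C=(((λz. (z * 6)) -1) * 1), E=∅, S=∅, K=∅>
1. <C=((λz. (z * 6)) -1), E=∅, S=∅, K=[mulR]>
2. <C=(λz. (z * 6)), E=∅, S=∅, K=[arg :: mulR]>
3. <C=-1, E=∅, S=∅, K=[fun :: mulR]>
4. <C=(z * 6), E={z↦0}, S={0↦-1}, K=[mulR]>
5. <C=z, E={z↦0}, S={0↦-1}, K=[mulR :: mulR]>
6. <C=6, E={z↦0}, S={0↦-1}, K=[mulL(-1) :: mulR]>
7. <C=1, E=∅, S={0↦-1}, K=[mulL(-6)]>
→ final value -6

Answer: -6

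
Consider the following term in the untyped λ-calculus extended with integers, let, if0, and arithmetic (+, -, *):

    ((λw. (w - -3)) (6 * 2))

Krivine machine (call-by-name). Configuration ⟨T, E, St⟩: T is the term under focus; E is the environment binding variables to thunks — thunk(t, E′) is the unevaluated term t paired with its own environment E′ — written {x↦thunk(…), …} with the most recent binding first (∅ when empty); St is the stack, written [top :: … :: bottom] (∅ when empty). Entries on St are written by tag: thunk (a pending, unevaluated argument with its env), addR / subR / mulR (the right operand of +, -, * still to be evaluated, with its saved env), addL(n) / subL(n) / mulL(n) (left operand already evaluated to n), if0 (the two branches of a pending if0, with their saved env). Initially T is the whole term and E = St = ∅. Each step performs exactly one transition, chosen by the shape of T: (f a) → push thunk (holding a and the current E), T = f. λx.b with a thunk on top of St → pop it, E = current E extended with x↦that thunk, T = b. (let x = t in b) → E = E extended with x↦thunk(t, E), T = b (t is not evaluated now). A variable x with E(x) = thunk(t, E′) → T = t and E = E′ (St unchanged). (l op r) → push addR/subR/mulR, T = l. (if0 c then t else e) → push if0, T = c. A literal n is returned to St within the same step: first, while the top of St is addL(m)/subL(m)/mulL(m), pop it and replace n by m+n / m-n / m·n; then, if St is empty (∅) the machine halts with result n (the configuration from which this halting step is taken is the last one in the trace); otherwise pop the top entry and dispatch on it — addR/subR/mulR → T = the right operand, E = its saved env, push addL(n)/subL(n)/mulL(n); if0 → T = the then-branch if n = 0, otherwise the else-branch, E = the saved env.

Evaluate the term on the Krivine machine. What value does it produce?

Answer: 15

Machine steps:
t=0: [T=((λw. (w - -3)) (6 * 2)) | E=∅ | St=∅]
t=1: [T=(λw. (w - -3)) | E=∅ | St=[thunk]]
t=2: [T=(w - -3) | E={w↦thunk((6 * 2), ∅)} | St=∅]
t=3: [T=w | E={w↦thunk((6 * 2), ∅)} | St=[subR]]
t=4: [T=(6 * 2) | E=∅ | St=[subR]]
t=5: [T=6 | E=∅ | St=[mulR :: subR]]
t=6: [T=2 | E=∅ | St=[mulL(6) :: subR]]
t=7: [T=-3 | E={w↦thunk((6 * 2), ∅)} | St=[subL(12)]]
→ final value 15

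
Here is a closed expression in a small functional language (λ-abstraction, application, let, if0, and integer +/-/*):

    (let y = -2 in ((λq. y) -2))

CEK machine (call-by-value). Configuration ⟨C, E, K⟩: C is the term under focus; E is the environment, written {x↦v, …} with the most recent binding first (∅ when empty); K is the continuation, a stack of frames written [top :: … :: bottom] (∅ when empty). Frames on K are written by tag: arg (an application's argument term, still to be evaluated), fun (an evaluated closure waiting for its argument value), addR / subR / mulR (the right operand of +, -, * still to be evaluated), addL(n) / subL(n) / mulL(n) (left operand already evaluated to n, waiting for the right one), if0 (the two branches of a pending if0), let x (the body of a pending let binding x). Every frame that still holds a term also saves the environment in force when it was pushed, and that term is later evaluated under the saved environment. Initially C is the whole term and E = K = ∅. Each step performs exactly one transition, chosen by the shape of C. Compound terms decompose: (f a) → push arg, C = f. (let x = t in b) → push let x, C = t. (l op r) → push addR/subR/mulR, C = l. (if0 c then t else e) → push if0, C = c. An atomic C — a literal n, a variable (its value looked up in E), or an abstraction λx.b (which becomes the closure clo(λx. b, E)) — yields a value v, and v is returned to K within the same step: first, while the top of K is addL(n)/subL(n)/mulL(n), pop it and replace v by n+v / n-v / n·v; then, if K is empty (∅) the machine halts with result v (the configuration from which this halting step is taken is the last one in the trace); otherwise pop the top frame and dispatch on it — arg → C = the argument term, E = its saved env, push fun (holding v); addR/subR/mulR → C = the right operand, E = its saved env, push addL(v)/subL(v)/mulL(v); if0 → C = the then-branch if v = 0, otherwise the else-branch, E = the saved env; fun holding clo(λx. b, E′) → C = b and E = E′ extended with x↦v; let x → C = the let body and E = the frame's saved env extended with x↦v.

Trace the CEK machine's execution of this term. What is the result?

Answer: -2

Execution trace:
0. [C=(let y = -2 in ((λq. y) -2)) | E=∅ | K=∅]
1. [C=-2 | E=∅ | K=[let y]]
2. [C=((λq. y) -2) | E={y↦-2} | K=∅]
3. [C=(λq. y) | E={y↦-2} | K=[arg]]
4. [C=-2 | E={y↦-2} | K=[fun]]
5. [C=y | E={q↦-2, y↦-2} | K=∅]
→ final value -2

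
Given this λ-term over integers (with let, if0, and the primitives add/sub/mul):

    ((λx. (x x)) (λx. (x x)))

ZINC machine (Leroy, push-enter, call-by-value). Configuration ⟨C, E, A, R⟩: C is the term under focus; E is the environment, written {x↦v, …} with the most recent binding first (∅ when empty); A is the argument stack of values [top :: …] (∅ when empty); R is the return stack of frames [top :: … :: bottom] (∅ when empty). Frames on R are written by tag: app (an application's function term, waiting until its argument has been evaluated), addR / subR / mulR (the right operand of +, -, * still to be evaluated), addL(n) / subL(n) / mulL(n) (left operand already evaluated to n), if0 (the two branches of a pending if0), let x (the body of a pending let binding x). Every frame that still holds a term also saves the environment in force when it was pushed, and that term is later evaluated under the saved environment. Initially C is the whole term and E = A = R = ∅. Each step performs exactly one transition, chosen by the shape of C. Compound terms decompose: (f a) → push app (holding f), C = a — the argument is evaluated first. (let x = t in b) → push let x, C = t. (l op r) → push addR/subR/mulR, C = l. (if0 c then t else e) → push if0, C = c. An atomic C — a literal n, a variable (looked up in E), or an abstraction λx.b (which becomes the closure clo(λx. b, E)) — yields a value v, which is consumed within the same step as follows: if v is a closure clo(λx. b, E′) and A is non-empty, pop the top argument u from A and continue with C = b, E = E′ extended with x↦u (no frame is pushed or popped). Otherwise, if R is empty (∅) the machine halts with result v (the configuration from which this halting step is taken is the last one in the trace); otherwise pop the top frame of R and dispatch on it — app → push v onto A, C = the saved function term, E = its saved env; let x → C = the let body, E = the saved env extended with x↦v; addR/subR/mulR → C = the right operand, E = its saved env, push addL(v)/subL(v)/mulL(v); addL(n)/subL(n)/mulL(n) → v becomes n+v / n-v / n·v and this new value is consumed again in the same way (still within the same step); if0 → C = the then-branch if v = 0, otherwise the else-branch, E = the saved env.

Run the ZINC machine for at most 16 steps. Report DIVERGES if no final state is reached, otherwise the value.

Answer: DIVERGES (no final state within 16 steps)

Execution trace:
[0] <C=((λx. (x x)) (λx. (x x))), E=∅, A=∅, R=∅>
[1] <C=(λx. (x x)), E=∅, A=∅, R=[app]>
[2] <C=(λx. (x x)), E=∅, A=[clo(λx. (x x), ∅)], R=∅>
[3] <C=(x x), E={x↦clo(λx. (x x), ∅)}, A=∅, R=∅>
[4] <C=x, E={x↦clo(λx. (x x), ∅)}, A=∅, R=[app]>
[5] <C=x, E={x↦clo(λx. (x x), ∅)}, A=[clo(λx. (x x), ∅)], R=∅>
… configuration repeats with period 3 (steps 3–5 recur indefinitely) …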